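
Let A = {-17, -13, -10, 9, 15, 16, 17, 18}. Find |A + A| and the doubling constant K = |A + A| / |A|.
K = |A + A| / |A| = 31/8

Enumerate A + A = {a + b : a, b ∈ A}. With |A| = 8, there are |A|^2 = 64 ordered sum pairs; collecting distinct values, A + A = {-34, -30, -27, -26, -23, -20, -8, -4, -2, -1, 0, 1, 2, 3, 4, 5, 6, 7, 8, 18, 24, 25, 26, 27, 30, 31, 32, 33, 34, 35, 36}, so |A + A| = 31. Thus K = 31/8. For comparison, the minimum possible |A + A| over all 8-element sets is 2·8 − 1 = 15 (so min K = 15/8), attained only by arithmetic progressions.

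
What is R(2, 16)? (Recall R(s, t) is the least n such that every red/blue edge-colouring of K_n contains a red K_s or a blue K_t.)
R(2, 16) = 16

R(2, k) = k for all k ≥ 2: in a 2-colouring of K_k, either some edge is red (a red K_2) or all edges are blue (a blue K_k). And K_{15} coloured all-blue has no blue K_16, so R(2, 16) > 15. Hence R(2, 16) = 16.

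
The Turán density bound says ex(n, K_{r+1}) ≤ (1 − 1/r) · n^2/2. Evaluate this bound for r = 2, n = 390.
Turán density bound = (1/2) · 390^2/2 = 38025

Turán's theorem: ex(n, K_{r+1}) is achieved by the complete r-partite Turán graph T(n, r) with parts as balanced as possible, and is at most (1 − 1/r) · n^2/2. For r = 2, n = 390: the density bound is (1/2) · 152100/2 = 38025. Since 2 ∣ 390, the Turán graph T(390, 2) has parts of equal size 195, and its edge count e(T(390, 2)) = 38025 attains the density bound exactly.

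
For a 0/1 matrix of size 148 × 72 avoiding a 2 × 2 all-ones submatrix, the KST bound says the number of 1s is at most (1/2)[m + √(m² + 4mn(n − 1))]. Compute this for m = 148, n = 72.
z(148, 72; 2, 2) ≤ (1/2)[148 + √(148² + 4·148·72·71)] = (1/2)[148 + √3048208] = 946.9559

Kővári–Sós–Turán: let r_1, ..., r_148 be the row sums and z = Σ r_i the total number of 1s. Each pair of columns can share at most one row with both entries 1 (else a 2×2 all-ones block appears), so Σ_i C(r_i, 2) ≤ C(72, 2) = 2556. By convexity Σ_i C(r_i, 2) ≥ 148·C(z/148, 2) = z(z − 148)/(2·148), giving z² − 148z − 148·72·71 ≤ 0 and hence z ≤ (1/2)[148 + √(21904 + 4·756576)] = (1/2)[148 + √3048208] ≈ (1/2)(148 + 1745.9118) = 946.9559.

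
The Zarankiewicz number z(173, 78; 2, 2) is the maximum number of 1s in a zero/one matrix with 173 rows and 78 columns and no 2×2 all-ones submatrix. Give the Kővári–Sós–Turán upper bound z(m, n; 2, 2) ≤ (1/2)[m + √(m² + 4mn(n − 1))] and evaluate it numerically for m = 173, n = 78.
z(173, 78; 2, 2) ≤ (1/2)[173 + √(173² + 4·173·78·77)] = (1/2)[173 + √4186081] = 1109.4957

Kővári–Sós–Turán: let r_1, ..., r_173 be the row sums and z = Σ r_i the total number of 1s. Each pair of columns can share at most one row with both entries 1 (else a 2×2 all-ones block appears), so Σ_i C(r_i, 2) ≤ C(78, 2) = 3003. By convexity Σ_i C(r_i, 2) ≥ 173·C(z/173, 2) = z(z − 173)/(2·173), giving z² − 173z − 173·78·77 ≤ 0 and hence z ≤ (1/2)[173 + √(29929 + 4·1039038)] = (1/2)[173 + √4186081] ≈ (1/2)(173 + 2045.9914) = 1109.4957.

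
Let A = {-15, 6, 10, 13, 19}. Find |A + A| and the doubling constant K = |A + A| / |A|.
K = |A + A| / |A| = 15/5 = 3

Enumerate A + A = {a + b : a, b ∈ A}. With |A| = 5, there are |A|^2 = 25 ordered sum pairs; collecting distinct values, A + A = {-30, -9, -5, -2, 4, 12, 16, 19, 20, 23, 25, 26, 29, 32, 38}, so |A + A| = 15. Thus K = 15/5 = 3. For comparison, the minimum possible |A + A| over all 5-element sets is 2·5 − 1 = 9 (so min K = 9/5), attained only by arithmetic progressions.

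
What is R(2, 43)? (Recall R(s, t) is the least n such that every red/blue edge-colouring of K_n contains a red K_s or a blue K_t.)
R(2, 43) = 43

R(2, k) = k for all k ≥ 2: in a 2-colouring of K_k, either some edge is red (a red K_2) or all edges are blue (a blue K_k). And K_{42} coloured all-blue has no blue K_43, so R(2, 43) > 42. Hence R(2, 43) = 43.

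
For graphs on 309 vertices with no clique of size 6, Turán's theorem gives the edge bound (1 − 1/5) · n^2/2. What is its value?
Turán density bound = (4/5) · 309^2/2 = 190962/5 ≈ 38192.4

Turán's theorem: ex(n, K_{r+1}) is achieved by the complete r-partite Turán graph T(n, r) with parts as balanced as possible, and is at most (1 − 1/r) · n^2/2. For r = 5, n = 309: the density bound is (4/5) · 95481/2 = 190962/5 ≈ 38192.4. The integer-valued extremum is e(T(309, 5)) = 38192, which is strictly less than the density bound 190962/5 since 5 ∤ 309 (the parts of T(309, 5) cannot all be equal).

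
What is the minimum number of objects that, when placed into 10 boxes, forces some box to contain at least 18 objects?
n = (18 − 1)·10 + 1 = 171

By the generalised pigeonhole principle, to guarantee some box contains ≥ r objects we need more than (r − 1) · k objects total. Threshold: n = (r − 1) · k + 1. With r = 18 and k = 10: n = 17 · 10 + 1 = 170 + 1 = 171. For n = 170 = 17 · 10, we can put exactly 17 objects in every box, avoiding 18 in any single one — so 171 is tight.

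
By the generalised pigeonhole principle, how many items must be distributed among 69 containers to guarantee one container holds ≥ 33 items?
n = (33 − 1)·69 + 1 = 2209

By the generalised pigeonhole principle, to guarantee some box contains ≥ r objects we need more than (r − 1) · k objects total. Threshold: n = (r − 1) · k + 1. With r = 33 and k = 69: n = 32 · 69 + 1 = 2208 + 1 = 2209. For n = 2208 = 32 · 69, we can put exactly 32 objects in every box, avoiding 33 in any single one — so 2209 is tight.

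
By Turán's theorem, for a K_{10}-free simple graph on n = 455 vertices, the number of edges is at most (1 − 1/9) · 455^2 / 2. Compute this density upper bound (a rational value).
Turán density bound = (8/9) · 455^2/2 = 828100/9 ≈ 92011.1111

Turán's theorem: ex(n, K_{r+1}) is achieved by the complete r-partite Turán graph T(n, r) with parts as balanced as possible, and is at most (1 − 1/r) · n^2/2. For r = 9, n = 455: the density bound is (8/9) · 207025/2 = 828100/9 ≈ 92011.1111. The integer-valued extremum is e(T(455, 9)) = 92010, which is strictly less than the density bound 828100/9 since 9 ∤ 455 (the parts of T(455, 9) cannot all be equal).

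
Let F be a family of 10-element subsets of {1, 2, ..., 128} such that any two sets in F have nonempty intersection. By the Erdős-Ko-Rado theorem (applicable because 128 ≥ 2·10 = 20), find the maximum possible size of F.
max |F| = C(127, 9) = 17722355795375

The Erdős-Ko-Rado theorem states: for n ≥ 2k, an intersecting family of k-subsets of an n-element set has size at most C(n − 1, k − 1), with equality for 'star' families {A ⊆ [n] : |A| = k, i ∈ A} (fix an element i). For n = 128, k = 10: C(127, 9) = 17722355795375.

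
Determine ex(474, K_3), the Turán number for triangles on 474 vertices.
ex(474, K_3) = ⌊474^2/4⌋ = 56169

Mantel (1907): a triangle-free graph on n vertices has at most ⌊n^2/4⌋ edges, with equality for the complete bipartite graph K_{⌊n/2⌋, ⌈n/2⌉}. For n = 474: ⌊474^2/4⌋ = ⌊224676/4⌋ = 56169. The extremal graph is K_{237, 237}, which has 237·237 = 56169 edges.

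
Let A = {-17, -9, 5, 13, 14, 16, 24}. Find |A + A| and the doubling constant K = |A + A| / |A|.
K = |A + A| / |A| = 25/7

Enumerate A + A = {a + b : a, b ∈ A}. With |A| = 7, there are |A|^2 = 49 ordered sum pairs; collecting distinct values, A + A = {-34, -26, -18, -12, -4, -3, -1, 4, 5, 7, 10, 15, 18, 19, 21, 26, 27, 28, 29, 30, 32, 37, 38, 40, 48}, so |A + A| = 25. Thus K = 25/7. For comparison, the minimum possible |A + A| over all 7-element sets is 2·7 − 1 = 13 (so min K = 13/7), attained only by arithmetic progressions.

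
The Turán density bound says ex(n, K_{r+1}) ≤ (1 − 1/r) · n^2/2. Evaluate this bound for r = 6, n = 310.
Turán density bound = (5/6) · 310^2/2 = 120125/3 ≈ 40041.6667

Turán's theorem: ex(n, K_{r+1}) is achieved by the complete r-partite Turán graph T(n, r) with parts as balanced as possible, and is at most (1 − 1/r) · n^2/2. For r = 6, n = 310: the density bound is (5/6) · 96100/2 = 120125/3 ≈ 40041.6667. The integer-valued extremum is e(T(310, 6)) = 40041, which is strictly less than the density bound 120125/3 since 6 ∤ 310 (the parts of T(310, 6) cannot all be equal).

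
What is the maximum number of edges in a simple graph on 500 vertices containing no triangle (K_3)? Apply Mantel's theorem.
ex(500, K_3) = ⌊500^2/4⌋ = 62500

Mantel (1907): a triangle-free graph on n vertices has at most ⌊n^2/4⌋ edges, with equality for the complete bipartite graph K_{⌊n/2⌋, ⌈n/2⌉}. For n = 500: ⌊500^2/4⌋ = ⌊250000/4⌋ = 62500. The extremal graph is K_{250, 250}, which has 250·250 = 62500 edges.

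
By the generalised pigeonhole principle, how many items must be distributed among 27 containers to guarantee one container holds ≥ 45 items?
n = (45 − 1)·27 + 1 = 1189

By the generalised pigeonhole principle, to guarantee some box contains ≥ r objects we need more than (r − 1) · k objects total. Threshold: n = (r − 1) · k + 1. With r = 45 and k = 27: n = 44 · 27 + 1 = 1188 + 1 = 1189. For n = 1188 = 44 · 27, we can put exactly 44 objects in every box, avoiding 45 in any single one — so 1189 is tight.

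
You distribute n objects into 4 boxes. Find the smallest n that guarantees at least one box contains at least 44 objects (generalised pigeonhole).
n = (44 − 1)·4 + 1 = 173

By the generalised pigeonhole principle, to guarantee some box contains ≥ r objects we need more than (r − 1) · k objects total. Threshold: n = (r − 1) · k + 1. With r = 44 and k = 4: n = 43 · 4 + 1 = 172 + 1 = 173. For n = 172 = 43 · 4, we can put exactly 43 objects in every box, avoiding 44 in any single one — so 173 is tight.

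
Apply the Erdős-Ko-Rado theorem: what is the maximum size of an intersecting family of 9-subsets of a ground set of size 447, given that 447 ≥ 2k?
max |F| = C(446, 8) = 36453488725919265

Erdős-Ko-Rado (1961): when n ≥ 2k, max |F| = C(n−1, k−1). The bound is attained by the star {A : i ∈ A} for any fixed i ∈ [n]. Here C(447−1, 9−1) = C(446, 8) = 36453488725919265.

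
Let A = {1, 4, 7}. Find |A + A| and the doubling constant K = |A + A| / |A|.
K = |A + A| / |A| = 5/3

Enumerate A + A = {a + b : a, b ∈ A}. With |A| = 3, there are |A|^2 = 9 ordered sum pairs; collecting distinct values, A + A = {2, 5, 8, 11, 14}, so |A + A| = 5. Thus K = 5/3. Here |A + A| = 2|A| − 1 = 5, the minimum possible — so K = 5/3 is minimal, which holds iff A is an arithmetic progression.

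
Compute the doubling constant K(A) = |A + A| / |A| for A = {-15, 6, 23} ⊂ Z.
K = |A + A| / |A| = 6/3 = 2

Enumerate A + A = {a + b : a, b ∈ A}. With |A| = 3, there are |A|^2 = 9 ordered sum pairs; collecting distinct values, A + A = {-30, -9, 8, 12, 29, 46}, so |A + A| = 6. Thus K = 6/3 = 2. For comparison, the minimum possible |A + A| over all 3-element sets is 2·3 − 1 = 5 (so min K = 5/3), attained only by arithmetic progressions.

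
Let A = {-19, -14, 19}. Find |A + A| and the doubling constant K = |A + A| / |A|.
K = |A + A| / |A| = 6/3 = 2

Enumerate A + A = {a + b : a, b ∈ A}. With |A| = 3, there are |A|^2 = 9 ordered sum pairs; collecting distinct values, A + A = {-38, -33, -28, 0, 5, 38}, so |A + A| = 6. Thus K = 6/3 = 2. For comparison, the minimum possible |A + A| over all 3-element sets is 2·3 − 1 = 5 (so min K = 5/3), attained only by arithmetic progressions.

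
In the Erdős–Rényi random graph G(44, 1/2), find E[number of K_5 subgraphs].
E[# K_5] = C(44, 5) · (1/2)^C(5, 2) = 1086008 / 2^10 = 135751/128 = 1060.5546875

For each 5-subset S of vertices (there are C(44, 5) = 1086008 such S), let X_S = 1 if S induces a K_5 (all C(5, 2) = 10 edges present). Then P(X_S = 1) = (1/2)^10 = 1/1024. By linearity of expectation, E[# K_5] = C(44, 5) · (1/2)^10 = 1086008 / 1024 = 135751/128 = 1060.5546875.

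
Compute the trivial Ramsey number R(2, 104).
R(2, 104) = 104

R(2, k) = k for all k ≥ 2: in a 2-colouring of K_k, either some edge is red (a red K_2) or all edges are blue (a blue K_k). And K_{103} coloured all-blue has no blue K_104, so R(2, 104) > 103. Hence R(2, 104) = 104.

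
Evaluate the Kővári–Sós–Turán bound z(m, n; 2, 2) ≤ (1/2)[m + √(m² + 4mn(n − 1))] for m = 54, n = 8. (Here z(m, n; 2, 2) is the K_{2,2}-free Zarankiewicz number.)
z(54, 8; 2, 2) ≤ (1/2)[54 + √(54² + 4·54·8·7)] = (1/2)[54 + √15012] = 88.2617

Kővári–Sós–Turán: let r_1, ..., r_54 be the row sums and z = Σ r_i the total number of 1s. Each pair of columns can share at most one row with both entries 1 (else a 2×2 all-ones block appears), so Σ_i C(r_i, 2) ≤ C(8, 2) = 28. By convexity Σ_i C(r_i, 2) ≥ 54·C(z/54, 2) = z(z − 54)/(2·54), giving z² − 54z − 54·8·7 ≤ 0 and hence z ≤ (1/2)[54 + √(2916 + 4·3024)] = (1/2)[54 + √15012] ≈ (1/2)(54 + 122.5235) = 88.2617.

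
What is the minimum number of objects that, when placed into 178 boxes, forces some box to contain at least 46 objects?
n = (46 − 1)·178 + 1 = 8011

By the generalised pigeonhole principle, to guarantee some box contains ≥ r objects we need more than (r − 1) · k objects total. Threshold: n = (r − 1) · k + 1. With r = 46 and k = 178: n = 45 · 178 + 1 = 8010 + 1 = 8011. For n = 8010 = 45 · 178, we can put exactly 45 objects in every box, avoiding 46 in any single one — so 8011 is tight.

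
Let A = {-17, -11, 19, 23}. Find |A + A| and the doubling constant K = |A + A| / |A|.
K = |A + A| / |A| = 10/4 = 5/2

Enumerate A + A = {a + b : a, b ∈ A}. With |A| = 4, there are |A|^2 = 16 ordered sum pairs; collecting distinct values, A + A = {-34, -28, -22, 2, 6, 8, 12, 38, 42, 46}, so |A + A| = 10. Thus K = 10/4 = 5/2. For comparison, the minimum possible |A + A| over all 4-element sets is 2·4 − 1 = 7 (so min K = 7/4), attained only by arithmetic progressions.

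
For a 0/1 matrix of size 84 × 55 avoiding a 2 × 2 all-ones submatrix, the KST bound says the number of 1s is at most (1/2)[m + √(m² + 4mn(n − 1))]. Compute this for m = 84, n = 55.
z(84, 55; 2, 2) ≤ (1/2)[84 + √(84² + 4·84·55·54)] = (1/2)[84 + √1004976] = 543.2425

Kővári–Sós–Turán: let r_1, ..., r_84 be the row sums and z = Σ r_i the total number of 1s. Each pair of columns can share at most one row with both entries 1 (else a 2×2 all-ones block appears), so Σ_i C(r_i, 2) ≤ C(55, 2) = 1485. By convexity Σ_i C(r_i, 2) ≥ 84·C(z/84, 2) = z(z − 84)/(2·84), giving z² − 84z − 84·55·54 ≤ 0 and hence z ≤ (1/2)[84 + √(7056 + 4·249480)] = (1/2)[84 + √1004976] ≈ (1/2)(84 + 1002.4849) = 543.2425.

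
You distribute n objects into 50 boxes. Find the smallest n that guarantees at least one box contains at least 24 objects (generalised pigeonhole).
n = (24 − 1)·50 + 1 = 1151

By the generalised pigeonhole principle, to guarantee some box contains ≥ r objects we need more than (r − 1) · k objects total. Threshold: n = (r − 1) · k + 1. With r = 24 and k = 50: n = 23 · 50 + 1 = 1150 + 1 = 1151. For n = 1150 = 23 · 50, we can put exactly 23 objects in every box, avoiding 24 in any single one — so 1151 is tight.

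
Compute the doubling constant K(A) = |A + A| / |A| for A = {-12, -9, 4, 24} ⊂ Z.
K = |A + A| / |A| = 10/4 = 5/2

Enumerate A + A = {a + b : a, b ∈ A}. With |A| = 4, there are |A|^2 = 16 ordered sum pairs; collecting distinct values, A + A = {-24, -21, -18, -8, -5, 8, 12, 15, 28, 48}, so |A + A| = 10. Thus K = 10/4 = 5/2. For comparison, the minimum possible |A + A| over all 4-element sets is 2·4 − 1 = 7 (so min K = 7/4), attained only by arithmetic progressions.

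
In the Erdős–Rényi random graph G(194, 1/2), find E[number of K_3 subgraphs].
E[# K_3] = C(194, 3) · (1/2)^C(3, 2) = 1198144 / 2^3 = 149768

For each 3-subset S of vertices (there are C(194, 3) = 1198144 such S), let X_S = 1 if S induces a K_3 (all C(3, 2) = 3 edges present). Then P(X_S = 1) = (1/2)^3 = 1/8. By linearity of expectation, E[# K_3] = C(194, 3) · (1/2)^3 = 1198144 / 8 = 149768.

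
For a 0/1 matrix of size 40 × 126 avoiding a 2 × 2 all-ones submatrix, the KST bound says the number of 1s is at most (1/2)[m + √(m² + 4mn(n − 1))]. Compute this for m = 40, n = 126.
z(40, 126; 2, 2) ≤ (1/2)[40 + √(40² + 4·40·126·125)] = (1/2)[40 + √2521600] = 813.9773

Kővári–Sós–Turán: let r_1, ..., r_40 be the row sums and z = Σ r_i the total number of 1s. Each pair of columns can share at most one row with both entries 1 (else a 2×2 all-ones block appears), so Σ_i C(r_i, 2) ≤ C(126, 2) = 7875. By convexity Σ_i C(r_i, 2) ≥ 40·C(z/40, 2) = z(z − 40)/(2·40), giving z² − 40z − 40·126·125 ≤ 0 and hence z ≤ (1/2)[40 + √(1600 + 4·630000)] = (1/2)[40 + √2521600] ≈ (1/2)(40 + 1587.9547) = 813.9773.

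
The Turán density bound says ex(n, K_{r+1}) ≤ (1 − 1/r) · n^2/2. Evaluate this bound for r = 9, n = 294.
Turán density bound = (8/9) · 294^2/2 = 38416

Turán's theorem: ex(n, K_{r+1}) is achieved by the complete r-partite Turán graph T(n, r) with parts as balanced as possible, and is at most (1 − 1/r) · n^2/2. For r = 9, n = 294: the density bound is (8/9) · 86436/2 = 38416. The integer-valued extremum is e(T(294, 9)) = 38415, which is strictly less than the density bound 38416 since 9 ∤ 294 (the parts of T(294, 9) cannot all be equal).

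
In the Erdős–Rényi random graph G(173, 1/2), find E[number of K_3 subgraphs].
E[# K_3] = C(173, 3) · (1/2)^C(3, 2) = 848046 / 2^3 = 424023/4 = 106005.75

For each 3-subset S of vertices (there are C(173, 3) = 848046 such S), let X_S = 1 if S induces a K_3 (all C(3, 2) = 3 edges present). Then P(X_S = 1) = (1/2)^3 = 1/8. By linearity of expectation, E[# K_3] = C(173, 3) · (1/2)^3 = 848046 / 8 = 424023/4 = 106005.75.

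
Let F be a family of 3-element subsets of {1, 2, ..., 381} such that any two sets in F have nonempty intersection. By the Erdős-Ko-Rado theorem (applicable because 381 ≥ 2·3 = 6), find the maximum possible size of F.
max |F| = C(380, 2) = 72010

The Erdős-Ko-Rado theorem states: for n ≥ 2k, an intersecting family of k-subsets of an n-element set has size at most C(n − 1, k − 1), with equality for 'star' families {A ⊆ [n] : |A| = k, i ∈ A} (fix an element i). For n = 381, k = 3: C(380, 2) = 72010.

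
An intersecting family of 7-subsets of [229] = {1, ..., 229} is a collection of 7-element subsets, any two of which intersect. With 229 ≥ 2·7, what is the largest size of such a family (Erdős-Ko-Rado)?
max |F| = C(228, 6) = 182587922160

The Erdős-Ko-Rado theorem states: for n ≥ 2k, an intersecting family of k-subsets of an n-element set has size at most C(n − 1, k − 1), with equality for 'star' families {A ⊆ [n] : |A| = k, i ∈ A} (fix an element i). For n = 229, k = 7: C(228, 6) = 182587922160.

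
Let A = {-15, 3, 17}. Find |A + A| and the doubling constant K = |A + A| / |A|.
K = |A + A| / |A| = 6/3 = 2

Enumerate A + A = {a + b : a, b ∈ A}. With |A| = 3, there are |A|^2 = 9 ordered sum pairs; collecting distinct values, A + A = {-30, -12, 2, 6, 20, 34}, so |A + A| = 6. Thus K = 6/3 = 2. For comparison, the minimum possible |A + A| over all 3-element sets is 2·3 − 1 = 5 (so min K = 5/3), attained only by arithmetic progressions.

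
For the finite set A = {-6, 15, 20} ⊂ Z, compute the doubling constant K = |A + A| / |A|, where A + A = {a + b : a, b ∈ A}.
K = |A + A| / |A| = 6/3 = 2

Enumerate A + A = {a + b : a, b ∈ A}. With |A| = 3, there are |A|^2 = 9 ordered sum pairs; collecting distinct values, A + A = {-12, 9, 14, 30, 35, 40}, so |A + A| = 6. Thus K = 6/3 = 2. For comparison, the minimum possible |A + A| over all 3-element sets is 2·3 − 1 = 5 (so min K = 5/3), attained only by arithmetic progressions.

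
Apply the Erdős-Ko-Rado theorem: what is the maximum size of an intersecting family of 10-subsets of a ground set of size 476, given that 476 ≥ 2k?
max |F| = C(475, 9) = 3143159350276113025

Erdős-Ko-Rado (1961): when n ≥ 2k, max |F| = C(n−1, k−1). The bound is attained by the star {A : i ∈ A} for any fixed i ∈ [n]. Here C(476−1, 10−1) = C(475, 9) = 3143159350276113025.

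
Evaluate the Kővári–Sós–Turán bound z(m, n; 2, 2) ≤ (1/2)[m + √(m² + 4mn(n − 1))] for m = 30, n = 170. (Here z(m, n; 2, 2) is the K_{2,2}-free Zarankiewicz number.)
z(30, 170; 2, 2) ≤ (1/2)[30 + √(30² + 4·30·170·169)] = (1/2)[30 + √3448500] = 943.5069

Kővári–Sós–Turán: let r_1, ..., r_30 be the row sums and z = Σ r_i the total number of 1s. Each pair of columns can share at most one row with both entries 1 (else a 2×2 all-ones block appears), so Σ_i C(r_i, 2) ≤ C(170, 2) = 14365. By convexity Σ_i C(r_i, 2) ≥ 30·C(z/30, 2) = z(z − 30)/(2·30), giving z² − 30z − 30·170·169 ≤ 0 and hence z ≤ (1/2)[30 + √(900 + 4·861900)] = (1/2)[30 + √3448500] ≈ (1/2)(30 + 1857.0137) = 943.5069.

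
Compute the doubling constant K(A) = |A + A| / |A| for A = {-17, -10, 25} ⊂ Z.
K = |A + A| / |A| = 6/3 = 2

Enumerate A + A = {a + b : a, b ∈ A}. With |A| = 3, there are |A|^2 = 9 ordered sum pairs; collecting distinct values, A + A = {-34, -27, -20, 8, 15, 50}, so |A + A| = 6. Thus K = 6/3 = 2. For comparison, the minimum possible |A + A| over all 3-element sets is 2·3 − 1 = 5 (so min K = 5/3), attained only by arithmetic progressions.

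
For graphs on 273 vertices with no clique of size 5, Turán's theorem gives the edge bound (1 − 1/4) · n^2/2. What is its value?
Turán density bound = (3/4) · 273^2/2 = 223587/8 ≈ 27948.375

Turán's theorem: ex(n, K_{r+1}) is achieved by the complete r-partite Turán graph T(n, r) with parts as balanced as possible, and is at most (1 − 1/r) · n^2/2. For r = 4, n = 273: the density bound is (3/4) · 74529/2 = 223587/8 ≈ 27948.375. The integer-valued extremum is e(T(273, 4)) = 27948, which is strictly less than the density bound 223587/8 since 4 ∤ 273 (the parts of T(273, 4) cannot all be equal).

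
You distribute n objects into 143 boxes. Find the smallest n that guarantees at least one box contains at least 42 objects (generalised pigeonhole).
n = (42 − 1)·143 + 1 = 5864

By the generalised pigeonhole principle, to guarantee some box contains ≥ r objects we need more than (r − 1) · k objects total. Threshold: n = (r − 1) · k + 1. With r = 42 and k = 143: n = 41 · 143 + 1 = 5863 + 1 = 5864. For n = 5863 = 41 · 143, we can put exactly 41 objects in every box, avoiding 42 in any single one — so 5864 is tight.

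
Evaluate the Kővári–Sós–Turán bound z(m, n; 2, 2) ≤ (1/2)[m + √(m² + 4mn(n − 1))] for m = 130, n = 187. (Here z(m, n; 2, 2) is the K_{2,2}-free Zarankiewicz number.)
z(130, 187; 2, 2) ≤ (1/2)[130 + √(130² + 4·130·187·186)] = (1/2)[130 + √18103540] = 2192.4127

Kővári–Sós–Turán: let r_1, ..., r_130 be the row sums and z = Σ r_i the total number of 1s. Each pair of columns can share at most one row with both entries 1 (else a 2×2 all-ones block appears), so Σ_i C(r_i, 2) ≤ C(187, 2) = 17391. By convexity Σ_i C(r_i, 2) ≥ 130·C(z/130, 2) = z(z − 130)/(2·130), giving z² − 130z − 130·187·186 ≤ 0 and hence z ≤ (1/2)[130 + √(16900 + 4·4521660)] = (1/2)[130 + √18103540] ≈ (1/2)(130 + 4254.8255) = 2192.4127.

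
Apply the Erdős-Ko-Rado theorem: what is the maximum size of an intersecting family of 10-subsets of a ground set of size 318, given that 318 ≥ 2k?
max |F| = C(317, 9) = 79433373580239185

The Erdős-Ko-Rado theorem states: for n ≥ 2k, an intersecting family of k-subsets of an n-element set has size at most C(n − 1, k − 1), with equality for 'star' families {A ⊆ [n] : |A| = k, i ∈ A} (fix an element i). For n = 318, k = 10: C(317, 9) = 79433373580239185.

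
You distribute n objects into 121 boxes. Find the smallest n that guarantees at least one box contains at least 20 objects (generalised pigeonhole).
n = (20 − 1)·121 + 1 = 2300

By the generalised pigeonhole principle, to guarantee some box contains ≥ r objects we need more than (r − 1) · k objects total. Threshold: n = (r − 1) · k + 1. With r = 20 and k = 121: n = 19 · 121 + 1 = 2299 + 1 = 2300. For n = 2299 = 19 · 121, we can put exactly 19 objects in every box, avoiding 20 in any single one — so 2300 is tight.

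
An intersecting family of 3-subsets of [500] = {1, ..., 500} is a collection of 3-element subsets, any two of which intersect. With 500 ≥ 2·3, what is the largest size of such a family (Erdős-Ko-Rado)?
max |F| = C(499, 2) = 124251

The Erdős-Ko-Rado theorem states: for n ≥ 2k, an intersecting family of k-subsets of an n-element set has size at most C(n − 1, k − 1), with equality for 'star' families {A ⊆ [n] : |A| = k, i ∈ A} (fix an element i). For n = 500, k = 3: C(499, 2) = 124251.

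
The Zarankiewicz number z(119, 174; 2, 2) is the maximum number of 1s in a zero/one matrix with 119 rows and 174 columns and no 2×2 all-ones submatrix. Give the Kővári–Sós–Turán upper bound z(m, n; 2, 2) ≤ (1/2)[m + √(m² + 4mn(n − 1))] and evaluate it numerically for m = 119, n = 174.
z(119, 174; 2, 2) ≤ (1/2)[119 + √(119² + 4·119·174·173)] = (1/2)[119 + √14342713] = 1953.0887

Kővári–Sós–Turán: let r_1, ..., r_119 be the row sums and z = Σ r_i the total number of 1s. Each pair of columns can share at most one row with both entries 1 (else a 2×2 all-ones block appears), so Σ_i C(r_i, 2) ≤ C(174, 2) = 15051. By convexity Σ_i C(r_i, 2) ≥ 119·C(z/119, 2) = z(z − 119)/(2·119), giving z² − 119z − 119·174·173 ≤ 0 and hence z ≤ (1/2)[119 + √(14161 + 4·3582138)] = (1/2)[119 + √14342713] ≈ (1/2)(119 + 3787.1774) = 1953.0887.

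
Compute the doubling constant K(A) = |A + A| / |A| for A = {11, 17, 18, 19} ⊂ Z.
K = |A + A| / |A| = 9/4

Enumerate A + A = {a + b : a, b ∈ A}. With |A| = 4, there are |A|^2 = 16 ordered sum pairs; collecting distinct values, A + A = {22, 28, 29, 30, 34, 35, 36, 37, 38}, so |A + A| = 9. Thus K = 9/4. For comparison, the minimum possible |A + A| over all 4-element sets is 2·4 − 1 = 7 (so min K = 7/4), attained only by arithmetic progressions.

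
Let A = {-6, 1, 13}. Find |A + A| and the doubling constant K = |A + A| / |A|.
K = |A + A| / |A| = 6/3 = 2

Enumerate A + A = {a + b : a, b ∈ A}. With |A| = 3, there are |A|^2 = 9 ordered sum pairs; collecting distinct values, A + A = {-12, -5, 2, 7, 14, 26}, so |A + A| = 6. Thus K = 6/3 = 2. For comparison, the minimum possible |A + A| over all 3-element sets is 2·3 − 1 = 5 (so min K = 5/3), attained only by arithmetic progressions.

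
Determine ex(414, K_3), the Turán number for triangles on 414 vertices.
ex(414, K_3) = ⌊414^2/4⌋ = 42849

Mantel (1907): a triangle-free graph on n vertices has at most ⌊n^2/4⌋ edges, with equality for the complete bipartite graph K_{⌊n/2⌋, ⌈n/2⌉}. For n = 414: ⌊414^2/4⌋ = ⌊171396/4⌋ = 42849. The extremal graph is K_{207, 207}, which has 207·207 = 42849 edges.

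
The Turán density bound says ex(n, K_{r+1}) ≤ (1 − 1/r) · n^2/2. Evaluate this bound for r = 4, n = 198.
Turán density bound = (3/4) · 198^2/2 = 29403/2 ≈ 14701.5

Turán's theorem: ex(n, K_{r+1}) is achieved by the complete r-partite Turán graph T(n, r) with parts as balanced as possible, and is at most (1 − 1/r) · n^2/2. For r = 4, n = 198: the density bound is (3/4) · 39204/2 = 29403/2 ≈ 14701.5. The integer-valued extremum is e(T(198, 4)) = 14701, which is strictly less than the density bound 29403/2 since 4 ∤ 198 (the parts of T(198, 4) cannot all be equal).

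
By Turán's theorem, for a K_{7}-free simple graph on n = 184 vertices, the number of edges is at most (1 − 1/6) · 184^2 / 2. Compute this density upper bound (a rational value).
Turán density bound = (5/6) · 184^2/2 = 42320/3 ≈ 14106.6667

Turán's theorem: ex(n, K_{r+1}) is achieved by the complete r-partite Turán graph T(n, r) with parts as balanced as possible, and is at most (1 − 1/r) · n^2/2. For r = 6, n = 184: the density bound is (5/6) · 33856/2 = 42320/3 ≈ 14106.6667. The integer-valued extremum is e(T(184, 6)) = 14106, which is strictly less than the density bound 42320/3 since 6 ∤ 184 (the parts of T(184, 6) cannot all be equal).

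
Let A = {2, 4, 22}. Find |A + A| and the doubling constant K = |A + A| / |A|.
K = |A + A| / |A| = 6/3 = 2

Enumerate A + A = {a + b : a, b ∈ A}. With |A| = 3, there are |A|^2 = 9 ordered sum pairs; collecting distinct values, A + A = {4, 6, 8, 24, 26, 44}, so |A + A| = 6. Thus K = 6/3 = 2. For comparison, the minimum possible |A + A| over all 3-element sets is 2·3 − 1 = 5 (so min K = 5/3), attained only by arithmetic progressions.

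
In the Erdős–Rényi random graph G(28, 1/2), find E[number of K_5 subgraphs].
E[# K_5] = C(28, 5) · (1/2)^C(5, 2) = 98280 / 2^10 = 12285/128 = 95.9765625

For each 5-subset S of vertices (there are C(28, 5) = 98280 such S), let X_S = 1 if S induces a K_5 (all C(5, 2) = 10 edges present). Then P(X_S = 1) = (1/2)^10 = 1/1024. By linearity of expectation, E[# K_5] = C(28, 5) · (1/2)^10 = 98280 / 1024 = 12285/128 = 95.9765625.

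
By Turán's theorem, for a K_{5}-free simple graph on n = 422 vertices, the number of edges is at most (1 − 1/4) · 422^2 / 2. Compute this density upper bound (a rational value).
Turán density bound = (3/4) · 422^2/2 = 133563/2 ≈ 66781.5

Turán's theorem: ex(n, K_{r+1}) is achieved by the complete r-partite Turán graph T(n, r) with parts as balanced as possible, and is at most (1 − 1/r) · n^2/2. For r = 4, n = 422: the density bound is (3/4) · 178084/2 = 133563/2 ≈ 66781.5. The integer-valued extremum is e(T(422, 4)) = 66781, which is strictly less than the density bound 133563/2 since 4 ∤ 422 (the parts of T(422, 4) cannot all be equal).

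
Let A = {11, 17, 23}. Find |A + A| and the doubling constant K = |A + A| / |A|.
K = |A + A| / |A| = 5/3

Enumerate A + A = {a + b : a, b ∈ A}. With |A| = 3, there are |A|^2 = 9 ordered sum pairs; collecting distinct values, A + A = {22, 28, 34, 40, 46}, so |A + A| = 5. Thus K = 5/3. Here |A + A| = 2|A| − 1 = 5, the minimum possible — so K = 5/3 is minimal, which holds iff A is an arithmetic progression.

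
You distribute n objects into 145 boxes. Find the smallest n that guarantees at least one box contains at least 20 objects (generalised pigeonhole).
n = (20 − 1)·145 + 1 = 2756

By the generalised pigeonhole principle, to guarantee some box contains ≥ r objects we need more than (r − 1) · k objects total. Threshold: n = (r − 1) · k + 1. With r = 20 and k = 145: n = 19 · 145 + 1 = 2755 + 1 = 2756. For n = 2755 = 19 · 145, we can put exactly 19 objects in every box, avoiding 20 in any single one — so 2756 is tight.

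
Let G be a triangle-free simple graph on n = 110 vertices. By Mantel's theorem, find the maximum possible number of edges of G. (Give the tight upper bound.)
ex(110, K_3) = ⌊110^2/4⌋ = 3025

Mantel (1907): a triangle-free graph on n vertices has at most ⌊n^2/4⌋ edges, with equality for the complete bipartite graph K_{⌊n/2⌋, ⌈n/2⌉}. For n = 110: ⌊110^2/4⌋ = ⌊12100/4⌋ = 3025. The extremal graph is K_{55, 55}, which has 55·55 = 3025 edges.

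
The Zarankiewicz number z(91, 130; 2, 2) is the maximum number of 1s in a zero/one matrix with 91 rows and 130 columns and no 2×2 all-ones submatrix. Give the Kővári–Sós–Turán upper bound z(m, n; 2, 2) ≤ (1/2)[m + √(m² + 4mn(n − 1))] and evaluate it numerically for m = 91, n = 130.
z(91, 130; 2, 2) ≤ (1/2)[91 + √(91² + 4·91·130·129)] = (1/2)[91 + √6112561] = 1281.6797

Kővári–Sós–Turán: let r_1, ..., r_91 be the row sums and z = Σ r_i the total number of 1s. Each pair of columns can share at most one row with both entries 1 (else a 2×2 all-ones block appears), so Σ_i C(r_i, 2) ≤ C(130, 2) = 8385. By convexity Σ_i C(r_i, 2) ≥ 91·C(z/91, 2) = z(z − 91)/(2·91), giving z² − 91z − 91·130·129 ≤ 0 and hence z ≤ (1/2)[91 + √(8281 + 4·1526070)] = (1/2)[91 + √6112561] ≈ (1/2)(91 + 2472.3594) = 1281.6797.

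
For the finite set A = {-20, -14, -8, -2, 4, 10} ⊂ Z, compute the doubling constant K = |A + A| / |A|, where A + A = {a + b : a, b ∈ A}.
K = |A + A| / |A| = 11/6

Enumerate A + A = {a + b : a, b ∈ A}. With |A| = 6, there are |A|^2 = 36 ordered sum pairs; collecting distinct values, A + A = {-40, -34, -28, -22, -16, -10, -4, 2, 8, 14, 20}, so |A + A| = 11. Thus K = 11/6. Here |A + A| = 2|A| − 1 = 11, the minimum possible — so K = 11/6 is minimal, which holds iff A is an arithmetic progression.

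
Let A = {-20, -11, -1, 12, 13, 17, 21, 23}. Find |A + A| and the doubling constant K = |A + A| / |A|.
K = |A + A| / |A| = 33/8

Enumerate A + A = {a + b : a, b ∈ A}. With |A| = 8, there are |A|^2 = 64 ordered sum pairs; collecting distinct values, A + A = {-40, -31, -22, -21, -12, -8, -7, -3, -2, 1, 2, 3, 6, 10, 11, 12, 16, 20, 22, 24, 25, 26, 29, 30, 33, 34, 35, 36, 38, 40, 42, 44, 46}, so |A + A| = 33. Thus K = 33/8. For comparison, the minimum possible |A + A| over all 8-element sets is 2·8 − 1 = 15 (so min K = 15/8), attained only by arithmetic progressions.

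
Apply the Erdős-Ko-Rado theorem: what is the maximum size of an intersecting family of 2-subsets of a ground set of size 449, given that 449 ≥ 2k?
max |F| = C(448, 1) = 448

The Erdős-Ko-Rado theorem states: for n ≥ 2k, an intersecting family of k-subsets of an n-element set has size at most C(n − 1, k − 1), with equality for 'star' families {A ⊆ [n] : |A| = k, i ∈ A} (fix an element i). For n = 449, k = 2: C(448, 1) = 448.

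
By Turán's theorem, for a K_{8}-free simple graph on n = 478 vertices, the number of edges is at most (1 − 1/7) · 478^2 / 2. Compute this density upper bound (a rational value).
Turán density bound = (6/7) · 478^2/2 = 685452/7 ≈ 97921.7143

Turán's theorem: ex(n, K_{r+1}) is achieved by the complete r-partite Turán graph T(n, r) with parts as balanced as possible, and is at most (1 − 1/r) · n^2/2. For r = 7, n = 478: the density bound is (6/7) · 228484/2 = 685452/7 ≈ 97921.7143. The integer-valued extremum is e(T(478, 7)) = 97921, which is strictly less than the density bound 685452/7 since 7 ∤ 478 (the parts of T(478, 7) cannot all be equal).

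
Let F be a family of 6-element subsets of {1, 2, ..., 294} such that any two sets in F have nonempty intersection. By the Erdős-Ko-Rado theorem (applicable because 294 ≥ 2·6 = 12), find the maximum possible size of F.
max |F| = C(293, 5) = 17388337273

Erdős-Ko-Rado (1961): when n ≥ 2k, max |F| = C(n−1, k−1). The bound is attained by the star {A : i ∈ A} for any fixed i ∈ [n]. Here C(294−1, 6−1) = C(293, 5) = 17388337273.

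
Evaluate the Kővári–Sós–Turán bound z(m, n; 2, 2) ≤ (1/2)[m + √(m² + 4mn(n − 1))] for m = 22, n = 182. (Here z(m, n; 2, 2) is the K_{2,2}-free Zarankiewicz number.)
z(22, 182; 2, 2) ≤ (1/2)[22 + √(22² + 4·22·182·181)] = (1/2)[22 + √2899380] = 862.3783

Kővári–Sós–Turán: let r_1, ..., r_22 be the row sums and z = Σ r_i the total number of 1s. Each pair of columns can share at most one row with both entries 1 (else a 2×2 all-ones block appears), so Σ_i C(r_i, 2) ≤ C(182, 2) = 16471. By convexity Σ_i C(r_i, 2) ≥ 22·C(z/22, 2) = z(z − 22)/(2·22), giving z² − 22z − 22·182·181 ≤ 0 and hence z ≤ (1/2)[22 + √(484 + 4·724724)] = (1/2)[22 + √2899380] ≈ (1/2)(22 + 1702.7566) = 862.3783.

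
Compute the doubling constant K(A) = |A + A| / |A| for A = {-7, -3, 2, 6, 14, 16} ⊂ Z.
K = |A + A| / |A| = 20/6 = 10/3

Enumerate A + A = {a + b : a, b ∈ A}. With |A| = 6, there are |A|^2 = 36 ordered sum pairs; collecting distinct values, A + A = {-14, -10, -6, -5, -1, 3, 4, 7, 8, 9, 11, 12, 13, 16, 18, 20, 22, 28, 30, 32}, so |A + A| = 20. Thus K = 20/6 = 10/3. For comparison, the minimum possible |A + A| over all 6-element sets is 2·6 − 1 = 11 (so min K = 11/6), attained only by arithmetic progressions.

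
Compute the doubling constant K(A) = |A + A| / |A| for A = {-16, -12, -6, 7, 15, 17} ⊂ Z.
K = |A + A| / |A| = 20/6 = 10/3

Enumerate A + A = {a + b : a, b ∈ A}. With |A| = 6, there are |A|^2 = 36 ordered sum pairs; collecting distinct values, A + A = {-32, -28, -24, -22, -18, -12, -9, -5, -1, 1, 3, 5, 9, 11, 14, 22, 24, 30, 32, 34}, so |A + A| = 20. Thus K = 20/6 = 10/3. For comparison, the minimum possible |A + A| over all 6-element sets is 2·6 − 1 = 11 (so min K = 11/6), attained only by arithmetic progressions.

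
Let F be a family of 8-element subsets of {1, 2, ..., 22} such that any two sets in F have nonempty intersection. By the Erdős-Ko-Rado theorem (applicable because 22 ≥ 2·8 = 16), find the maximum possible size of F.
max |F| = C(21, 7) = 116280

Erdős-Ko-Rado (1961): when n ≥ 2k, max |F| = C(n−1, k−1). The bound is attained by the star {A : i ∈ A} for any fixed i ∈ [n]. Here C(22−1, 8−1) = C(21, 7) = 116280.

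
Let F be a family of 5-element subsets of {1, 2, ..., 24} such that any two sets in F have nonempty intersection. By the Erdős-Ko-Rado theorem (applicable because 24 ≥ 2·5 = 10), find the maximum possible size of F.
max |F| = C(23, 4) = 8855

The Erdős-Ko-Rado theorem states: for n ≥ 2k, an intersecting family of k-subsets of an n-element set has size at most C(n − 1, k − 1), with equality for 'star' families {A ⊆ [n] : |A| = k, i ∈ A} (fix an element i). For n = 24, k = 5: C(23, 4) = 8855.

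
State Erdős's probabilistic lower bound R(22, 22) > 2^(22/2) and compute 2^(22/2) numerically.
2^(22/2) = 2048; so R(22, 22) > 2048

Colour each edge of K_n uniformly at random with red/blue. The expected number of monochromatic K_22 is C(n, 22) · 2 · 2^(−C(22,2)). If C(n, 22) · 2^(1 − C(22,2)) < 1, then with positive probability no monochromatic K_22 exists, so R(22, 22) > n. The standard estimate C(n, 22) ≤ n^22/22! shows this inequality holds whenever n ≤ 2^(22/2) (since 22! · 2^(C(22,2) − 1) > 2^(22^2/2) ≥ n^22). Hence R(22, 22) > 2^(22/2) = 2048.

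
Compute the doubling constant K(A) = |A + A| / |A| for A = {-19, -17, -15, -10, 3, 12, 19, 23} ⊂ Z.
K = |A + A| / |A| = 31/8

Enumerate A + A = {a + b : a, b ∈ A}. With |A| = 8, there are |A|^2 = 64 ordered sum pairs; collecting distinct values, A + A = {-38, -36, -34, -32, -30, -29, -27, -25, -20, -16, -14, -12, -7, -5, -3, 0, 2, 4, 6, 8, 9, 13, 15, 22, 24, 26, 31, 35, 38, 42, 46}, so |A + A| = 31. Thus K = 31/8. For comparison, the minimum possible |A + A| over all 8-element sets is 2·8 − 1 = 15 (so min K = 15/8), attained only by arithmetic progressions.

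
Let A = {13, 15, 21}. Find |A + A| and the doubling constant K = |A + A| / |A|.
K = |A + A| / |A| = 6/3 = 2

Enumerate A + A = {a + b : a, b ∈ A}. With |A| = 3, there are |A|^2 = 9 ordered sum pairs; collecting distinct values, A + A = {26, 28, 30, 34, 36, 42}, so |A + A| = 6. Thus K = 6/3 = 2. For comparison, the minimum possible |A + A| over all 3-element sets is 2·3 − 1 = 5 (so min K = 5/3), attained only by arithmetic progressions.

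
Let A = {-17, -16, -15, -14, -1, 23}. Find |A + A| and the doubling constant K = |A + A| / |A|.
K = |A + A| / |A| = 18/6 = 3

Enumerate A + A = {a + b : a, b ∈ A}. With |A| = 6, there are |A|^2 = 36 ordered sum pairs; collecting distinct values, A + A = {-34, -33, -32, -31, -30, -29, -28, -18, -17, -16, -15, -2, 6, 7, 8, 9, 22, 46}, so |A + A| = 18. Thus K = 18/6 = 3. For comparison, the minimum possible |A + A| over all 6-element sets is 2·6 − 1 = 11 (so min K = 11/6), attained only by arithmetic progressions.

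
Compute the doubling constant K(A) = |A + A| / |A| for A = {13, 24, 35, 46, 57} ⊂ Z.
K = |A + A| / |A| = 9/5

Enumerate A + A = {a + b : a, b ∈ A}. With |A| = 5, there are |A|^2 = 25 ordered sum pairs; collecting distinct values, A + A = {26, 37, 48, 59, 70, 81, 92, 103, 114}, so |A + A| = 9. Thus K = 9/5. Here |A + A| = 2|A| − 1 = 9, the minimum possible — so K = 9/5 is minimal, which holds iff A is an arithmetic progression.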